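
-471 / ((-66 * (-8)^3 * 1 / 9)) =-1413 / 11264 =-0.13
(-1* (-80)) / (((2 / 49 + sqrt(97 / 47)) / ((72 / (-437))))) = -8.92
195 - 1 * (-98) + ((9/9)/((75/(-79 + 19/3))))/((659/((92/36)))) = 390996161/1334475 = 293.00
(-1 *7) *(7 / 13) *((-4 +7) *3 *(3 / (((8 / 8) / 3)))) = -305.31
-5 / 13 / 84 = -5 / 1092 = -0.00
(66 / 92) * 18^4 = 1732104 / 23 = 75308.87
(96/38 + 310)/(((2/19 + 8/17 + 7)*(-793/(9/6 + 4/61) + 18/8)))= -77122744/942743455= -0.08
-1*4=-4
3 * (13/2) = 39/2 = 19.50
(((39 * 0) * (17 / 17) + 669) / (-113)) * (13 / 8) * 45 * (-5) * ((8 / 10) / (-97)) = -391365 / 21922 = -17.85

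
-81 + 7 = -74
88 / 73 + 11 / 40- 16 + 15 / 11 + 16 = 91353 / 32120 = 2.84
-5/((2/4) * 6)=-5/3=-1.67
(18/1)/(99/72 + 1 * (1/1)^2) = 144/19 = 7.58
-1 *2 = -2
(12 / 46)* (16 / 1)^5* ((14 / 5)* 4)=352321536 / 115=3063665.53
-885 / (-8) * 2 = 885 / 4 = 221.25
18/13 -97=-1243/13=-95.62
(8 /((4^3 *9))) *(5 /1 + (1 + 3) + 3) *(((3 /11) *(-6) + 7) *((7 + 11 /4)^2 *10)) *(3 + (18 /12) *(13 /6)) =5311.26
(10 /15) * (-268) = -536 /3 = -178.67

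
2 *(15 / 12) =2.50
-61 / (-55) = 1.11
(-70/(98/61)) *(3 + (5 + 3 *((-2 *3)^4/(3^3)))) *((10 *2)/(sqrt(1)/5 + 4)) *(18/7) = -27816000/343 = -81096.21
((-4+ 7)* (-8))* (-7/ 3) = 56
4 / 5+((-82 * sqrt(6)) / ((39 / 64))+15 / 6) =33 / 10 - 5248 * sqrt(6) / 39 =-326.31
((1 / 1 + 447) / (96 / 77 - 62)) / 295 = -17248 / 690005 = -0.02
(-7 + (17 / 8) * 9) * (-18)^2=7857 / 2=3928.50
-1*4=-4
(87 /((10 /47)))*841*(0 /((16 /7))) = 0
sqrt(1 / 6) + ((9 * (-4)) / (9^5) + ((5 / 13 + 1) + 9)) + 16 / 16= sqrt(6) / 6 + 970976 / 85293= 11.79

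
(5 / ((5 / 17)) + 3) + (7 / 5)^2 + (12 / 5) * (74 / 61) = 37929 / 1525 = 24.87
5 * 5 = 25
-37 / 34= -1.09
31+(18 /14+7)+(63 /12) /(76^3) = 482873747 /12291328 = 39.29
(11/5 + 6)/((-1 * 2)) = -4.10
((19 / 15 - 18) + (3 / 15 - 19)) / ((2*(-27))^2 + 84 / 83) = -0.01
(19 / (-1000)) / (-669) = 19 / 669000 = 0.00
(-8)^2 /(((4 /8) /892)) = 114176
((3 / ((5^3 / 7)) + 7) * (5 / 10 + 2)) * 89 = 39872 / 25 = 1594.88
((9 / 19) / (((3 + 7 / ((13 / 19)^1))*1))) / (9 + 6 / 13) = 507 / 133988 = 0.00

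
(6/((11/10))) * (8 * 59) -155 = 26615/11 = 2419.55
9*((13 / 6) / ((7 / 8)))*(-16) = -2496 / 7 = -356.57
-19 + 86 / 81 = -1453 / 81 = -17.94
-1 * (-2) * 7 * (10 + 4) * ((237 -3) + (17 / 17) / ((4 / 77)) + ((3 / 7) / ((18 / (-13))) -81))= 101101 / 3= 33700.33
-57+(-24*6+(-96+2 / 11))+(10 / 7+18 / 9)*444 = 94361 / 77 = 1225.47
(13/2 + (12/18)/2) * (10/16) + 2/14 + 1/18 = 4505/1008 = 4.47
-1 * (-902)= 902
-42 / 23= -1.83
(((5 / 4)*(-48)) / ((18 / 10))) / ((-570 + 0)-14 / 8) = 400 / 6861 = 0.06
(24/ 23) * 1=24/ 23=1.04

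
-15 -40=-55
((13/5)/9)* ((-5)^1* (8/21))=-104/189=-0.55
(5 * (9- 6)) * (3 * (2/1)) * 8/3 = 240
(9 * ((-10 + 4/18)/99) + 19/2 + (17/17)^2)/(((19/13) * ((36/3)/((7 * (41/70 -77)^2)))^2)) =22729758850452329/297920000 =76294840.39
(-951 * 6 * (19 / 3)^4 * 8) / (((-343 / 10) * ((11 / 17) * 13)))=112367979040 / 441441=254548.13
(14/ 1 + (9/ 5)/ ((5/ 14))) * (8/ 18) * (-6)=-3808/ 75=-50.77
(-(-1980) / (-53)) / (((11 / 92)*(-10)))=1656 / 53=31.25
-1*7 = -7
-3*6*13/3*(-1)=78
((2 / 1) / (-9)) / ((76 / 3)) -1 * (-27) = 26.99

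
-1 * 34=-34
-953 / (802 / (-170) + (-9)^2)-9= -139361 / 6484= -21.49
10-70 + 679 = 619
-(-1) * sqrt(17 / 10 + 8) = sqrt(970) / 10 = 3.11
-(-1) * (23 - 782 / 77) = 989 / 77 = 12.84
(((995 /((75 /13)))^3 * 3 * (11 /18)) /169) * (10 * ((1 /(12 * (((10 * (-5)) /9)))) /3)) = -1126925657 /405000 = -2782.53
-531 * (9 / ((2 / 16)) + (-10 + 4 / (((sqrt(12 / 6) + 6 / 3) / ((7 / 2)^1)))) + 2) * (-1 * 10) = 414180 - 37170 * sqrt(2) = 361613.68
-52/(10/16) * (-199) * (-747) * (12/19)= -742075776/95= -7811323.96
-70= -70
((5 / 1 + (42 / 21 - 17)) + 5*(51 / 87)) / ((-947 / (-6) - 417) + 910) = -246 / 22649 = -0.01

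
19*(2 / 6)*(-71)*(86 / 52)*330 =-3190385 / 13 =-245414.23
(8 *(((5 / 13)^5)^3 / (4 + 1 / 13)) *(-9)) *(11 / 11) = -2197265625000 / 208680948442062317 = -0.00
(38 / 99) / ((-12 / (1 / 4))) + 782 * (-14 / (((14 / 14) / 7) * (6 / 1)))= -30347875 / 2376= -12772.67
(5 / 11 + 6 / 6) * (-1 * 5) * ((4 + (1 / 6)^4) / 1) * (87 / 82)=-751825 / 24354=-30.87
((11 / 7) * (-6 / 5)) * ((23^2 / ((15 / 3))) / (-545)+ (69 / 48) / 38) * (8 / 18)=949509 / 7248500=0.13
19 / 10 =1.90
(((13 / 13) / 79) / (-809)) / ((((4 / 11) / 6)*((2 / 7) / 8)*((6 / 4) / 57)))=-17556 / 63911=-0.27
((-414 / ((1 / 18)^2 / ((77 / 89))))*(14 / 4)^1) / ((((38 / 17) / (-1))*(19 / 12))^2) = -376100979408 / 11598569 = -32426.50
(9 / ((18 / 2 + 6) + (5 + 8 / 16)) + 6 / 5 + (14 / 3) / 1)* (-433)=-1679174 / 615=-2730.36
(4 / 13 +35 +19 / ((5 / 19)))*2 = 13976 / 65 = 215.02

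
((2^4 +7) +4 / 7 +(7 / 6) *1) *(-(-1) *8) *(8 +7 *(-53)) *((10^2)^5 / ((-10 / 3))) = 1508628000000000 / 7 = 215518285714285.71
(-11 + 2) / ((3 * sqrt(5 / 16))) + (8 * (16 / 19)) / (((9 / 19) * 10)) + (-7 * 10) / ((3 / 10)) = -10436 / 45 - 12 * sqrt(5) / 5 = -237.28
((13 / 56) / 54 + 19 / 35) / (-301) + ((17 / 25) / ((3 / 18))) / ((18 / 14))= 72169739 / 22755600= 3.17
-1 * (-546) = 546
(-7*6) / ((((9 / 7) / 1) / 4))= -392 / 3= -130.67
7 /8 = 0.88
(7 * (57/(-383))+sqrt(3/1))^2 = 599268/146689-798 * sqrt(3)/383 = 0.48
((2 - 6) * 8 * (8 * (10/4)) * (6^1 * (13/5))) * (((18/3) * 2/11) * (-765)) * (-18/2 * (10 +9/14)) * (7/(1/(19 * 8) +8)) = -9340919377920/13387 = -697760467.46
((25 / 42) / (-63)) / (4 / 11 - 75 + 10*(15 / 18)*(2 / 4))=275 / 2051091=0.00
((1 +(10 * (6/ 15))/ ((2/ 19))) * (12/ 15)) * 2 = 312/ 5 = 62.40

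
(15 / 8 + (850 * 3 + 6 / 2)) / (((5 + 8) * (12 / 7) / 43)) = 2050713 / 416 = 4929.60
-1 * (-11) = 11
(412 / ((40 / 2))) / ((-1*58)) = -103 / 290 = -0.36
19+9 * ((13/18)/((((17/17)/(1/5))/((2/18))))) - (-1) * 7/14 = 884/45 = 19.64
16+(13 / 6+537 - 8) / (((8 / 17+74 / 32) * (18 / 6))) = 542440 / 6813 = 79.62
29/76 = 0.38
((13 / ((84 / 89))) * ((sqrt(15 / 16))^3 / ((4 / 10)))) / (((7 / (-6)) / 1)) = -26.79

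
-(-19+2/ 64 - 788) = 25823/ 32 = 806.97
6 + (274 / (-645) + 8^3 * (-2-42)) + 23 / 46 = -29053283 / 1290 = -22521.92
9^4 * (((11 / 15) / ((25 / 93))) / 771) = 745767 / 32125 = 23.21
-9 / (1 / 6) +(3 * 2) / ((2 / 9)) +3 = -24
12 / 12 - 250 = -249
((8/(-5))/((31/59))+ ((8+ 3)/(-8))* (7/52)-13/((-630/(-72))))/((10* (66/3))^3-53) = -2128601/4806057357920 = -0.00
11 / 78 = 0.14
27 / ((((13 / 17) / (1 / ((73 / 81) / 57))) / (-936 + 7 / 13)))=-25771627683 / 12337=-2088970.39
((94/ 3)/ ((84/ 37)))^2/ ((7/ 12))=3024121/ 9261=326.54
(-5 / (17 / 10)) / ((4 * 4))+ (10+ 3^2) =18.82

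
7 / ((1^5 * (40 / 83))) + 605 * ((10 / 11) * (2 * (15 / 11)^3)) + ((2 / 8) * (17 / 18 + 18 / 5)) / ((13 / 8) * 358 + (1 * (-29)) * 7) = 185031252091 / 65993400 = 2803.78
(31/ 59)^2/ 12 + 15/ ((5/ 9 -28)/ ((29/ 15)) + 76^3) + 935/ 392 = 376493804733371/ 156335400389112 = 2.41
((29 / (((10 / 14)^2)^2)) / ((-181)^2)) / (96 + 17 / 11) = 26411 / 757598125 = 0.00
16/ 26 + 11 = 151/ 13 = 11.62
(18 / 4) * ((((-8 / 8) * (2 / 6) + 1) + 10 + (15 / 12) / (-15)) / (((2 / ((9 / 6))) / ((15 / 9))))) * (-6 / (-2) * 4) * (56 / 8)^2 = 280035 / 8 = 35004.38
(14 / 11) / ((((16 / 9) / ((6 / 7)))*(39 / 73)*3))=219 / 572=0.38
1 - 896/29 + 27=-84/29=-2.90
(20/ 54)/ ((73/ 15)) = 50/ 657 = 0.08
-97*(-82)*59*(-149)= -69923614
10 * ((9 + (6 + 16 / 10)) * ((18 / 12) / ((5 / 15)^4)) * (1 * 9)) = 181521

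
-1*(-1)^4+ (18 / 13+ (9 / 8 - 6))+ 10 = 573 / 104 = 5.51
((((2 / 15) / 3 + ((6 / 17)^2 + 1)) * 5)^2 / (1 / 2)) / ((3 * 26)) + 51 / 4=14380509625 / 1055371356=13.63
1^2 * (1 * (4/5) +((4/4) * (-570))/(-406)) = 2.20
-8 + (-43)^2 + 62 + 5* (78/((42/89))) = 19106/7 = 2729.43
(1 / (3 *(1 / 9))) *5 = 15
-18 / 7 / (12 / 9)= -27 / 14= -1.93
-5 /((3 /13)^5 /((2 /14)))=-1856465 /1701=-1091.40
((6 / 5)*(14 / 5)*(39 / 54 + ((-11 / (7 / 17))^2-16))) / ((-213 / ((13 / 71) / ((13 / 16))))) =-2.48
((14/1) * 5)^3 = 343000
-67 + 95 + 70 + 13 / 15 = 1483 / 15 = 98.87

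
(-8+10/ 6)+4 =-7/ 3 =-2.33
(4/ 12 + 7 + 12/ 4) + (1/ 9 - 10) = 4/ 9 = 0.44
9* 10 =90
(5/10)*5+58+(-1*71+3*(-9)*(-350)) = 18879/2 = 9439.50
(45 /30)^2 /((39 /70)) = 105 /26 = 4.04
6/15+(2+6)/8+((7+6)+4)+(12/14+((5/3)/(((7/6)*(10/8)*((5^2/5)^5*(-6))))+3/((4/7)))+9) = 8795609/262500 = 33.51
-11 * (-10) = 110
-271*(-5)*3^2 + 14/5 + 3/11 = 670894/55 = 12198.07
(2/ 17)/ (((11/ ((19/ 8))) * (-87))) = -19/ 65076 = -0.00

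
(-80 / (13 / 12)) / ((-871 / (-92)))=-7.80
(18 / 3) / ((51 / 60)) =120 / 17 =7.06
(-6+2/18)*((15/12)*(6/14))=-3.15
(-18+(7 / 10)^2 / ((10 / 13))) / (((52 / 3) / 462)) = -12032559 / 26000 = -462.79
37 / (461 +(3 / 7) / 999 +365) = 86247 / 1925407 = 0.04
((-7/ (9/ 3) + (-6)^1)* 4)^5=-10000000000/ 243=-41152263.37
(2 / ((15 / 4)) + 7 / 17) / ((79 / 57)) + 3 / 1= 24724 / 6715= 3.68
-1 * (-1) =1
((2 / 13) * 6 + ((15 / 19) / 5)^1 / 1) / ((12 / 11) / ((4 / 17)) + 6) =979 / 9633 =0.10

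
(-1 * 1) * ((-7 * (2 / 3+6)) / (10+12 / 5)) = 350 / 93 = 3.76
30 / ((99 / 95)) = 950 / 33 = 28.79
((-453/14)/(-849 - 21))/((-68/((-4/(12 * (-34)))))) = -151/28160160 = -0.00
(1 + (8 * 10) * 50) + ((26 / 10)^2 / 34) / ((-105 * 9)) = 4001.00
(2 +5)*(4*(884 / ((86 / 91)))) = 1126216 / 43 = 26191.07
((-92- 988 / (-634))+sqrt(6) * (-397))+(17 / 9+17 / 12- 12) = -397 * sqrt(6)- 1131341 / 11412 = -1071.58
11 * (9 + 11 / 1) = 220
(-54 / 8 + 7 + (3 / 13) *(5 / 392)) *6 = 3867 / 2548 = 1.52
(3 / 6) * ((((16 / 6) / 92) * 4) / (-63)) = -4 / 4347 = -0.00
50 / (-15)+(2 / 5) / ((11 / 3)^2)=-5996 / 1815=-3.30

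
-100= -100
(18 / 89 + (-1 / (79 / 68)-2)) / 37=-18692 / 260147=-0.07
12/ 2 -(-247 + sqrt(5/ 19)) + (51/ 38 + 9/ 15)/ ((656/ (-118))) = 384029/ 1520 -sqrt(95)/ 19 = 252.14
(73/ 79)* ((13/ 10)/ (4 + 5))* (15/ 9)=949/ 4266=0.22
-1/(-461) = 1/461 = 0.00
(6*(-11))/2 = -33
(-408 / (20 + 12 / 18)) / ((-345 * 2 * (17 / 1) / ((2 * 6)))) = 72 / 3565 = 0.02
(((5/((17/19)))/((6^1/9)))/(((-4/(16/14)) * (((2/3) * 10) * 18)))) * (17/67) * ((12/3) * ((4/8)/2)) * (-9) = 0.05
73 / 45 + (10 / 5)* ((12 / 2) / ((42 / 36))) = 3751 / 315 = 11.91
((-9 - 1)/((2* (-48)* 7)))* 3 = 5/112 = 0.04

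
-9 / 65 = -0.14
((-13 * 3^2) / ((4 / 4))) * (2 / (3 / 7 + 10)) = -1638 / 73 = -22.44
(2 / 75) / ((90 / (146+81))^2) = 51529 / 303750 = 0.17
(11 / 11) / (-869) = -0.00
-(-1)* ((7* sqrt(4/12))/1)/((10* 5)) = 7* sqrt(3)/150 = 0.08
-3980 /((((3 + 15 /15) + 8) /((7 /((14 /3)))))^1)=-995 /2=-497.50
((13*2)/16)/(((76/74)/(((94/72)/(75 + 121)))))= 22607/2145024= 0.01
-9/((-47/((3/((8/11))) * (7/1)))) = 2079/376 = 5.53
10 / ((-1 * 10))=-1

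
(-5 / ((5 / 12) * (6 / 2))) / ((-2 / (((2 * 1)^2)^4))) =512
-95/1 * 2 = -190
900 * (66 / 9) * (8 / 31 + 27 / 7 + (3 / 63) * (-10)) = 5211800 / 217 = 24017.51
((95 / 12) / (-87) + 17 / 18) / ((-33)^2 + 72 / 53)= 583 / 744836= 0.00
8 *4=32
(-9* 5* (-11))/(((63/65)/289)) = 1033175/7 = 147596.43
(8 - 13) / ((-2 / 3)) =15 / 2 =7.50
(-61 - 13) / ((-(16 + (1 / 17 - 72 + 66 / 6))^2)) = 10693 / 291848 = 0.04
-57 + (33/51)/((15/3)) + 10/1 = -3984/85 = -46.87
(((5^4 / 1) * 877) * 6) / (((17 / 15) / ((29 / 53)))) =1430606250 / 901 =1587798.28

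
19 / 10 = 1.90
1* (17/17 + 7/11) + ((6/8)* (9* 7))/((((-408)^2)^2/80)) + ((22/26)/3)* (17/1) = 78654956847/12230147072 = 6.43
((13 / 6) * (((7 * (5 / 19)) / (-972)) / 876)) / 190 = -91 / 3688576704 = -0.00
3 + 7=10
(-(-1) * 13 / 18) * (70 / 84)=65 / 108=0.60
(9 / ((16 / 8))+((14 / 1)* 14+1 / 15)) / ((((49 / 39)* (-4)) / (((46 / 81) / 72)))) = -0.31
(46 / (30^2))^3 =0.00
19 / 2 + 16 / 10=11.10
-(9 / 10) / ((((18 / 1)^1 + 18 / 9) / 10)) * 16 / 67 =-36 / 335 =-0.11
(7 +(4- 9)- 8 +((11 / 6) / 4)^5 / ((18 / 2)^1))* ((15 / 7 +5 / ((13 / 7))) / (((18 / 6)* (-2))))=23640135475 / 4891041792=4.83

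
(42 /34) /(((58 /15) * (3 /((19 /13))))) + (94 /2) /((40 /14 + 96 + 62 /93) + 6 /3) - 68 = -70822987 /1051076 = -67.38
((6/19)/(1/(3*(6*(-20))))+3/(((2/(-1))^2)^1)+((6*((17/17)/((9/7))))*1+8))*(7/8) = -160027/1824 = -87.73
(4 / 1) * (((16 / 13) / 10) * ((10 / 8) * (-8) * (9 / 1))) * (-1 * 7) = 4032 / 13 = 310.15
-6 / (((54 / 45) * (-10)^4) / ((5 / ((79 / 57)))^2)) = -3249 / 499280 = -0.01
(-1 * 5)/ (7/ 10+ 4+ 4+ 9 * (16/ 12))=-0.24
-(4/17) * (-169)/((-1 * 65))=-52/85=-0.61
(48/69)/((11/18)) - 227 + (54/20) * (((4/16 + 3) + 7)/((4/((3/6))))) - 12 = -18977209/80960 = -234.40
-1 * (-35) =35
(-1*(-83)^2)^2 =47458321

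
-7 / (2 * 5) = -7 / 10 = -0.70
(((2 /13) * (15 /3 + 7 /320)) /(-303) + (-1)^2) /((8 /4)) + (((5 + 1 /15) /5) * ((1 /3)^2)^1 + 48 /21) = 1150270019 /397051200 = 2.90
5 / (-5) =-1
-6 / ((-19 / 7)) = 42 / 19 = 2.21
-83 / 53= -1.57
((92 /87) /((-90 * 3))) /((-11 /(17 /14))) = 391 /904365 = 0.00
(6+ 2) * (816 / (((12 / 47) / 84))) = 2147712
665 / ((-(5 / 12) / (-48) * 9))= 8512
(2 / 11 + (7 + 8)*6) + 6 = 1058 / 11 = 96.18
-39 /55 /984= -13 /18040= -0.00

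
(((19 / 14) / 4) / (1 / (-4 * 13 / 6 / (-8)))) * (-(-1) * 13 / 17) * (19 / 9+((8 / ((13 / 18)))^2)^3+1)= 381163936128541 / 734131944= 519203.58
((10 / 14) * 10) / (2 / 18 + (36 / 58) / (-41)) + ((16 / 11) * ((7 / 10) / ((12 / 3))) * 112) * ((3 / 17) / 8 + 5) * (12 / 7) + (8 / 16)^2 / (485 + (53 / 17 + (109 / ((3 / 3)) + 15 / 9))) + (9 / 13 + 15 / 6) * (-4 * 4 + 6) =236423481401329 / 821070930680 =287.95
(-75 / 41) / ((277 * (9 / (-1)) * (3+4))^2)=-0.00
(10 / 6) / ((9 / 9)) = 5 / 3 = 1.67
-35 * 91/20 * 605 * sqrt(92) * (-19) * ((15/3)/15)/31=7322315 * sqrt(23)/186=188798.87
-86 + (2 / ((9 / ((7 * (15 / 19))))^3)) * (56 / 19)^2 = -5480589878 / 66854673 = -81.98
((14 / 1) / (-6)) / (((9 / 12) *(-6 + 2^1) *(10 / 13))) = 91 / 90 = 1.01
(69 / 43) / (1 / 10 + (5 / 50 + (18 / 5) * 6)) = 0.07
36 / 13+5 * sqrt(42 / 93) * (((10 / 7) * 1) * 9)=36 / 13+450 * sqrt(434) / 217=45.97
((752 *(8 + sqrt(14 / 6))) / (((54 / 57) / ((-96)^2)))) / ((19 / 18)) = 2310144 *sqrt(21) + 55443456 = 66029865.75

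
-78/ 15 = -26/ 5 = -5.20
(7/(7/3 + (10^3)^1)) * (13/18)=91/18042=0.01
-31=-31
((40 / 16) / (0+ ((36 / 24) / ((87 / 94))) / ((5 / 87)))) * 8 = 100 / 141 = 0.71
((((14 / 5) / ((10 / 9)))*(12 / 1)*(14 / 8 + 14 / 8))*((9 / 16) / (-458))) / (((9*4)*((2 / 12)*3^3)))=-147 / 183200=-0.00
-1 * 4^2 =-16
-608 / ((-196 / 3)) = 456 / 49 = 9.31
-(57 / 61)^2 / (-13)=3249 / 48373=0.07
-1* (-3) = 3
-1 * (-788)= 788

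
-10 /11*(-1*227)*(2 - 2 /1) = 0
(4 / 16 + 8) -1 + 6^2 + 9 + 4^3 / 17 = 56.01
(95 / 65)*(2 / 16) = 19 / 104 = 0.18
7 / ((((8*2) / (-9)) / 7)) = -27.56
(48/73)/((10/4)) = 96/365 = 0.26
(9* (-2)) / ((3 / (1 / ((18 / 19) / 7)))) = -133 / 3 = -44.33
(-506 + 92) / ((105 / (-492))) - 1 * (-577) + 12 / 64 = 1409561 / 560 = 2517.07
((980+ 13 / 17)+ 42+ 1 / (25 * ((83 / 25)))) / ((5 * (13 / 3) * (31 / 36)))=155858904 / 2843165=54.82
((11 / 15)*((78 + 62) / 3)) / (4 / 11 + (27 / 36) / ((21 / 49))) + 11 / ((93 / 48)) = 18304 / 837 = 21.87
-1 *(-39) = 39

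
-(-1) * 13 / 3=13 / 3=4.33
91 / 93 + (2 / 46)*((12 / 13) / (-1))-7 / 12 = 13163 / 37076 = 0.36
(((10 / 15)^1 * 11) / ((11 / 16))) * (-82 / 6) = -1312 / 9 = -145.78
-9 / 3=-3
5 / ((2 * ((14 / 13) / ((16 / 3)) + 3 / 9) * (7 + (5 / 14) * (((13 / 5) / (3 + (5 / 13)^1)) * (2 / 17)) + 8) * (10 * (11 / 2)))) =74256 / 13144403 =0.01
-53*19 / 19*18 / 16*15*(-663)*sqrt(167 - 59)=14231295*sqrt(3) / 4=6162331.50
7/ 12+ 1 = 19/ 12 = 1.58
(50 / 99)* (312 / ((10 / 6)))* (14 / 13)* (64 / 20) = 3584 / 11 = 325.82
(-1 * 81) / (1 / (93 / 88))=-85.60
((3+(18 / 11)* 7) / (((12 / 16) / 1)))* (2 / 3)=424 / 33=12.85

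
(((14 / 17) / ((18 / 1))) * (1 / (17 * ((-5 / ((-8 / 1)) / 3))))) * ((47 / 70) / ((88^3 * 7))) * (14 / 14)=47 / 25849084800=0.00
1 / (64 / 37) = 37 / 64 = 0.58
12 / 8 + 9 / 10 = 12 / 5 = 2.40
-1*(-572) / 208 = 11 / 4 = 2.75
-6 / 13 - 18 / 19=-348 / 247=-1.41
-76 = -76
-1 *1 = -1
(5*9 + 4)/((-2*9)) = -49/18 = -2.72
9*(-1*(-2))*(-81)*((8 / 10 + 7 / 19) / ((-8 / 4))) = 80919 / 95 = 851.78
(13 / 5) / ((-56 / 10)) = -13 / 28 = -0.46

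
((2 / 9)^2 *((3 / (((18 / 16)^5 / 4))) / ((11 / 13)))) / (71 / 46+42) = 313524224 / 35127718659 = 0.01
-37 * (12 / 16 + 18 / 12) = -333 / 4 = -83.25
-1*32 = -32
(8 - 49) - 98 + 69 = -70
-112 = -112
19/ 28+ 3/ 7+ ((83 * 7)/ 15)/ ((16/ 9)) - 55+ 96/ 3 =-59/ 560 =-0.11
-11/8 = -1.38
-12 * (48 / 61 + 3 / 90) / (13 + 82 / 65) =-0.69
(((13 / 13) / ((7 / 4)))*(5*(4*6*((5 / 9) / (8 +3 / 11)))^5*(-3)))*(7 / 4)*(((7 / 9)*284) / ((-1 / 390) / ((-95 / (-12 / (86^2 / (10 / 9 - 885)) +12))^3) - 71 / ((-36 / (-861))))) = 31926984769835893760000000000 / 1504532680787385202612334949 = 21.22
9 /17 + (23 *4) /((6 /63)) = 16431 /17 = 966.53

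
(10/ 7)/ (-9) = -10/ 63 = -0.16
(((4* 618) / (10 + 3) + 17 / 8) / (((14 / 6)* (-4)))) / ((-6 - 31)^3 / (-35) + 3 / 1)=-299955 / 21115328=-0.01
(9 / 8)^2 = 81 / 64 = 1.27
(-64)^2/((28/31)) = 31744/7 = 4534.86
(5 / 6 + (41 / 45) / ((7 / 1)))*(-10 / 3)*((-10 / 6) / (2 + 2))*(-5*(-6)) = 15175 / 378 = 40.15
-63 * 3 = -189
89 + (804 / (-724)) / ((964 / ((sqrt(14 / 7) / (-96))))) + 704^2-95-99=67*sqrt(2) / 5583488 + 495511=495511.00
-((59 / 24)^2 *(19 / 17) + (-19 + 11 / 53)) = 12.04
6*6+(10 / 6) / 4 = 437 / 12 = 36.42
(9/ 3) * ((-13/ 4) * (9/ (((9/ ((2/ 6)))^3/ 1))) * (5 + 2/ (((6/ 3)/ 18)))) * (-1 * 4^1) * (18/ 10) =299/ 405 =0.74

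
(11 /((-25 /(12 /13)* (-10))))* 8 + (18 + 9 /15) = 30753 /1625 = 18.92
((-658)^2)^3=81162489871457344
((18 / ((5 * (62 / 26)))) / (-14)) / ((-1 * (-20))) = -117 / 21700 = -0.01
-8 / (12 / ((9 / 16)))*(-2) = 3 / 4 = 0.75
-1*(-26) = 26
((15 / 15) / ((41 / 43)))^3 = 79507 / 68921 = 1.15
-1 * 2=-2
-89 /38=-2.34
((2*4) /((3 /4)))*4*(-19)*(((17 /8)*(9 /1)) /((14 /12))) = -93024 /7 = -13289.14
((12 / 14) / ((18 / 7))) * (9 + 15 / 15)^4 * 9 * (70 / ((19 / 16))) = 33600000 / 19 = 1768421.05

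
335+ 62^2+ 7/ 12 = 50155/ 12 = 4179.58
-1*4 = -4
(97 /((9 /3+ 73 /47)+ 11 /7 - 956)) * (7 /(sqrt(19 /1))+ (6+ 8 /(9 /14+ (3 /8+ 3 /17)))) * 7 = -3225319258 /355322733 - 1563737 * sqrt(19) /5937671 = -10.23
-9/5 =-1.80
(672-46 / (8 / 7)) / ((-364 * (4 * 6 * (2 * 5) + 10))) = -361 / 52000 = -0.01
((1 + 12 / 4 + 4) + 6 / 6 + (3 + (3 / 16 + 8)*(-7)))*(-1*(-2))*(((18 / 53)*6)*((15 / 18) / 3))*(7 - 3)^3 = -174000 / 53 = -3283.02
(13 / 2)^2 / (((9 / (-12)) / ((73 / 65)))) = -949 / 15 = -63.27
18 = 18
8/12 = 2/3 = 0.67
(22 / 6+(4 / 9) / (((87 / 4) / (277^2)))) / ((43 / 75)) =30763375 / 11223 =2741.10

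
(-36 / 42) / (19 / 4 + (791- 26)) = -0.00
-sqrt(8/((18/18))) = -2* sqrt(2) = -2.83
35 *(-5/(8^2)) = -175/64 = -2.73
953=953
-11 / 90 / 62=-11 / 5580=-0.00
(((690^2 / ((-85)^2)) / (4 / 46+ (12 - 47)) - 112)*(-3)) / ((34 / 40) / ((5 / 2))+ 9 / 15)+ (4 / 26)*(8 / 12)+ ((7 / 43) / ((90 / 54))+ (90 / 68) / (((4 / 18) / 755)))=1778045693038559 / 365825777460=4860.36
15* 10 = 150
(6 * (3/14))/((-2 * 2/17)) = -153/28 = -5.46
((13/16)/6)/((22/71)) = 923/2112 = 0.44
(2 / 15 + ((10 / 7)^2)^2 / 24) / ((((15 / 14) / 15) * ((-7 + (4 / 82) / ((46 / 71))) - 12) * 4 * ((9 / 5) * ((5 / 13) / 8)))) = -30108104 / 45908835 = -0.66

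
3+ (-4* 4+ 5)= -8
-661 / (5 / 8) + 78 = -4898 / 5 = -979.60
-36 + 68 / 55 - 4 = -2132 / 55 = -38.76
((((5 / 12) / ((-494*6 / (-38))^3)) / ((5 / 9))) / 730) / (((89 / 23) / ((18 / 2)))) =23 / 4567650880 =0.00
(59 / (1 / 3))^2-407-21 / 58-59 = 1790033 / 58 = 30862.64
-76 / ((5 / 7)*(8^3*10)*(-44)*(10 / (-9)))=-1197 / 2816000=-0.00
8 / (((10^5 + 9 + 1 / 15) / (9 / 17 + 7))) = 0.00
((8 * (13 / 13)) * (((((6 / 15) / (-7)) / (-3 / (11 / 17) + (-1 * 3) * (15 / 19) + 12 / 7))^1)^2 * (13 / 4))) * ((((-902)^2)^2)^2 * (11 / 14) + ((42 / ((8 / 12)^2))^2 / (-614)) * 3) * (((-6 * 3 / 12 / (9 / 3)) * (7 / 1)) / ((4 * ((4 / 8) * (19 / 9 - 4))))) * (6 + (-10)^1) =-78164728052977968067213905325397 / 20197530000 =-3870014207330201666600.52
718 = 718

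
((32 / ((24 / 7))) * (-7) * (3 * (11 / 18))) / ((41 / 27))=-78.88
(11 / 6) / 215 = 11 / 1290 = 0.01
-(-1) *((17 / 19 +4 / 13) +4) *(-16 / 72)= -2570 / 2223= -1.16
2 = 2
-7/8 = -0.88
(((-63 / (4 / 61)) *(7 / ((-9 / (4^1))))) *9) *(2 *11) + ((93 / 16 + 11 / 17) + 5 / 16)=80488713 / 136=591828.77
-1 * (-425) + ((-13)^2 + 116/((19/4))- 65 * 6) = 4340/19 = 228.42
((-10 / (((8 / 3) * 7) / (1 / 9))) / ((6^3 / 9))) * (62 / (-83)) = 155 / 83664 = 0.00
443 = 443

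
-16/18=-8/9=-0.89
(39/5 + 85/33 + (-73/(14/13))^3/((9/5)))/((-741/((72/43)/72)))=12369486989/2277835560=5.43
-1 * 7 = -7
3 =3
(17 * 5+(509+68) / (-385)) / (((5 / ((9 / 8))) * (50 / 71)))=5135643 / 192500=26.68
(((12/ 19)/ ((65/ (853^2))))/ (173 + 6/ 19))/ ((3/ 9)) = 26193924/ 214045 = 122.38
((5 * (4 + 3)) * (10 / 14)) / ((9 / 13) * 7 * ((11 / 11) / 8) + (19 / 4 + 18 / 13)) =2600 / 701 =3.71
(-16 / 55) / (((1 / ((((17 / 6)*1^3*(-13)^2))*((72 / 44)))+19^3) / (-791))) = 27270516 / 812868815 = 0.03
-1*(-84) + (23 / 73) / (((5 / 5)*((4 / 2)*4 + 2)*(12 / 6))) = 122663 / 1460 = 84.02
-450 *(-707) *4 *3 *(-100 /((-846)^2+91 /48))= -18325440000 /34354459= -533.42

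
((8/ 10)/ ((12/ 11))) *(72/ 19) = 264/ 95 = 2.78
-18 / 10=-9 / 5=-1.80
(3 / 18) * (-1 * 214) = -35.67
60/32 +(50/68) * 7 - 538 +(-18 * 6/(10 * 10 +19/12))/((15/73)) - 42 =-479241771/828920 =-578.15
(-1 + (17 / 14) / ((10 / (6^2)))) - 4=-22 / 35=-0.63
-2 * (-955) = 1910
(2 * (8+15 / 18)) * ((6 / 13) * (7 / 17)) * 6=4452 / 221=20.14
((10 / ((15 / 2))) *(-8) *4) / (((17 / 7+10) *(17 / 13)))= -11648 / 4437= -2.63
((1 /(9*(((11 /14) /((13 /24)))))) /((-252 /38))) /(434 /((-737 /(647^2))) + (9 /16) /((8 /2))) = 132392 /2825428299093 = 0.00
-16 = -16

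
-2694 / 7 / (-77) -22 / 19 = 39328 / 10241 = 3.84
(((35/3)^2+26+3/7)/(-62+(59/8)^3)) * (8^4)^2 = 17592186044416/2187801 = 8041035.75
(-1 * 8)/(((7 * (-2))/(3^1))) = 12/7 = 1.71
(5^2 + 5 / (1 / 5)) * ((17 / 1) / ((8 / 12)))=1275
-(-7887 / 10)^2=-62204769 / 100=-622047.69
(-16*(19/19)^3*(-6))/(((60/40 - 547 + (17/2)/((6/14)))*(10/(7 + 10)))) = -2448/7885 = -0.31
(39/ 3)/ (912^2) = 13/ 831744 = 0.00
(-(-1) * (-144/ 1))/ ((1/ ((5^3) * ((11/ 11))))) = -18000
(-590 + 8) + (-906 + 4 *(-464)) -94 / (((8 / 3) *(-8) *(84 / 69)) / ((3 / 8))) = -3342.64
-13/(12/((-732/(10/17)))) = 13481/10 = 1348.10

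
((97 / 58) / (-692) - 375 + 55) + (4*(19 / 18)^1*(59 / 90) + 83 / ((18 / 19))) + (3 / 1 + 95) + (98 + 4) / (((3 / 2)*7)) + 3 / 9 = -13833568823 / 113785560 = -121.58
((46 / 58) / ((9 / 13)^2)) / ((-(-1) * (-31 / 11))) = -42757 / 72819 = -0.59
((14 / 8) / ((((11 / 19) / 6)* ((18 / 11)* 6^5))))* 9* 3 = 133 / 3456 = 0.04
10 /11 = 0.91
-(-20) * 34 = 680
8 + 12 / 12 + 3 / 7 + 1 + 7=122 / 7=17.43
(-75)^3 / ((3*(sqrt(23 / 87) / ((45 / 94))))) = -6328125*sqrt(2001) / 2162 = -130931.13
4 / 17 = 0.24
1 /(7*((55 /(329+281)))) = 122 /77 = 1.58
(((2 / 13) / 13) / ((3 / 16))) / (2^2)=8 / 507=0.02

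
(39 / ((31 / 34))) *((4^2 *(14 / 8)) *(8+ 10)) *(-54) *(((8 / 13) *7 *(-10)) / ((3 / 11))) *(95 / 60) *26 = 234654900480 / 31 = 7569512918.71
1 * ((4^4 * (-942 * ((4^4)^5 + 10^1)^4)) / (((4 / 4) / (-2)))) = 704888085716887480232821774020098245589303930455179264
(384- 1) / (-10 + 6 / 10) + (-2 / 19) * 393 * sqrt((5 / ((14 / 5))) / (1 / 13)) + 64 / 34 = -1965 * sqrt(182) / 133- 31051 / 799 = -238.18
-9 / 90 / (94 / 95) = -19 / 188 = -0.10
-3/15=-1/5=-0.20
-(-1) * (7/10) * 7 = 4.90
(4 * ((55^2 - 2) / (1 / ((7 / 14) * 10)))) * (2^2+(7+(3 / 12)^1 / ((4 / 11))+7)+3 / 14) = 31998455 / 28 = 1142801.96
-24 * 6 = -144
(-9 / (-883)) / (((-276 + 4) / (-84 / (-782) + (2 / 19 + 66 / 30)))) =-806571 / 8921337520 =-0.00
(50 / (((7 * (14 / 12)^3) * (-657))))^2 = 1440000 / 30720624529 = 0.00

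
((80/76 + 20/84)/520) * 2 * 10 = 515/10374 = 0.05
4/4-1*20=-19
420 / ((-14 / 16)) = -480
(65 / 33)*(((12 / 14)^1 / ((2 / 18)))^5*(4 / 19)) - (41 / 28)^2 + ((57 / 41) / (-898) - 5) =11713779748886409 / 1034633810672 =11321.67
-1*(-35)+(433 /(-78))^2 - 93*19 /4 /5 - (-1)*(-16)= -586091 /15210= -38.53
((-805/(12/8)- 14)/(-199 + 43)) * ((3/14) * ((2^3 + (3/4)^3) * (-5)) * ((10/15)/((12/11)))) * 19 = -33232045/89856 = -369.84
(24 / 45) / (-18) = -4 / 135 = -0.03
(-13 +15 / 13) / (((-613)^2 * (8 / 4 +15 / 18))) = -924 / 83044949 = -0.00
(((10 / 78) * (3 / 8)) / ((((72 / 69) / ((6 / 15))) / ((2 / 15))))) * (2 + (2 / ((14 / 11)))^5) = 895459 / 31462704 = 0.03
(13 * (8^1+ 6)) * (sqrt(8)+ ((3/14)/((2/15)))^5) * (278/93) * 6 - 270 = 202384 * sqrt(2)/31+ 330869986515/9527168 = 43961.82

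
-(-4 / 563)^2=-16 / 316969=-0.00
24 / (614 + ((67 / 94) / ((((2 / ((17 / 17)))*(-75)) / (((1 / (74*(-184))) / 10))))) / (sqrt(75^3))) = 22913989714830528000000000000 / 586216236871081007999999995511 - 1157673168000000*sqrt(3) / 586216236871081007999999995511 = 0.04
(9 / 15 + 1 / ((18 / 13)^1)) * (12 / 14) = 17 / 15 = 1.13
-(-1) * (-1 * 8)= -8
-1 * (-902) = 902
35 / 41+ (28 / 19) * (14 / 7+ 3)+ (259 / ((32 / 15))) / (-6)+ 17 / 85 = -2944569 / 249280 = -11.81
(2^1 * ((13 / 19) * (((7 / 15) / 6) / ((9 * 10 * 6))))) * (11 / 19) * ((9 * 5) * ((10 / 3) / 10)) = 1001 / 584820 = 0.00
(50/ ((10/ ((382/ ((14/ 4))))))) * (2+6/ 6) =11460/ 7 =1637.14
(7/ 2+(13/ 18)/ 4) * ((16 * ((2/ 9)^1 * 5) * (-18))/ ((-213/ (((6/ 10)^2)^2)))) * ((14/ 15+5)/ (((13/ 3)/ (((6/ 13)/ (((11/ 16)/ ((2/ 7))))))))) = 21735936/ 115490375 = 0.19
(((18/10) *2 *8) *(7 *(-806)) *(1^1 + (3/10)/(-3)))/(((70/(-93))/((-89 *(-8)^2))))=-138335288832/125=-1106682310.66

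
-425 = -425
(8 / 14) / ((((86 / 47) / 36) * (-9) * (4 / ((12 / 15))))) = -376 / 1505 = -0.25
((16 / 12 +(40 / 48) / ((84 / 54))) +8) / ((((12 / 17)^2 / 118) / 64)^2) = 3856330275664 / 1701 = 2267095988.04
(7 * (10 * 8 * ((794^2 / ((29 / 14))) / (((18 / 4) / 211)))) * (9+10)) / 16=2476869565520 / 261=9489921706.97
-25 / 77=-0.32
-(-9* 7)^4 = -15752961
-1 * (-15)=15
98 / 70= 7 / 5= 1.40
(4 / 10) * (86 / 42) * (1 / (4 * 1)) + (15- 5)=2143 / 210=10.20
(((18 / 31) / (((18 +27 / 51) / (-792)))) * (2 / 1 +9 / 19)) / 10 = -632808 / 103075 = -6.14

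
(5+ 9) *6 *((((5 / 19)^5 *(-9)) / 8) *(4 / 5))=-236250 / 2476099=-0.10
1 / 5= 0.20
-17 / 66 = -0.26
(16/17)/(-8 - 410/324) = -2592/25517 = -0.10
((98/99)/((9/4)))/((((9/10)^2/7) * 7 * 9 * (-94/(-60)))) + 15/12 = 52448555/40704444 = 1.29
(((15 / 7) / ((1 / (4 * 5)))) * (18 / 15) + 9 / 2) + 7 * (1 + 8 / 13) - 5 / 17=207119 / 3094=66.94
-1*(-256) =256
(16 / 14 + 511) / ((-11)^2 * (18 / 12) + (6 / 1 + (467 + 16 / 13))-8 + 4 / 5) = 155350 / 196721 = 0.79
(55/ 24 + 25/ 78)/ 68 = 815/ 21216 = 0.04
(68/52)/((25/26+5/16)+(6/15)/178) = 7120/6949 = 1.02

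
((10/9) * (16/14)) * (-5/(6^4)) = -25/5103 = -0.00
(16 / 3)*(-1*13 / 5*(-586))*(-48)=-1950208 / 5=-390041.60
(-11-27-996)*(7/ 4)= -3619/ 2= -1809.50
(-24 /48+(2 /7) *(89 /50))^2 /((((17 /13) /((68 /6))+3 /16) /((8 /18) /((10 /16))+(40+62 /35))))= 695864 /67528125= 0.01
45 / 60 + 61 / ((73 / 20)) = 5099 / 292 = 17.46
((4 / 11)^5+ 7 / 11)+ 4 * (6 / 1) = 3968735 / 161051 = 24.64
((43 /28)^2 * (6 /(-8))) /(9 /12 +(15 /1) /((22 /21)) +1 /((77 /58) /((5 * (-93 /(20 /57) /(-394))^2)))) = -358789205 /3402178262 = -0.11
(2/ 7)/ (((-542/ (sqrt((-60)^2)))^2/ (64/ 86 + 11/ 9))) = 152200/ 22105741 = 0.01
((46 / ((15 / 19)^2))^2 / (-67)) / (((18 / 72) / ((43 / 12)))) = -11857647148 / 10175625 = -1165.30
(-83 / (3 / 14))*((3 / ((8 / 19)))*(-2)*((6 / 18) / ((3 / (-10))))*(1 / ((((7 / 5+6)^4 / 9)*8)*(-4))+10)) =-33101870774525 / 539758368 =-61327.20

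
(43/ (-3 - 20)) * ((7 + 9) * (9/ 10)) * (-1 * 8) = 24768/ 115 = 215.37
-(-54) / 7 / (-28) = -27 / 98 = -0.28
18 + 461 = 479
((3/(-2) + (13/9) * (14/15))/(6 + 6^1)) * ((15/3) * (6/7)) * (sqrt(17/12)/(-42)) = 0.00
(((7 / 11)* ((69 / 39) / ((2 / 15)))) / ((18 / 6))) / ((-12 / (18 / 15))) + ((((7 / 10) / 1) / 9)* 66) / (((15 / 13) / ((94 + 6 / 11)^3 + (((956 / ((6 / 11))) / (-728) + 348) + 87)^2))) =1638376709388911 / 356756400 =4592424.16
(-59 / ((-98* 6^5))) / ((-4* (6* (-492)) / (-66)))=-649 / 1499710464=-0.00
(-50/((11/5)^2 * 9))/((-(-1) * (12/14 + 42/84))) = -17500/20691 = -0.85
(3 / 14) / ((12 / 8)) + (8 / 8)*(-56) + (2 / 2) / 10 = -3903 / 70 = -55.76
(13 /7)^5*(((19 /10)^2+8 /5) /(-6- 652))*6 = -580330959 /552950300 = -1.05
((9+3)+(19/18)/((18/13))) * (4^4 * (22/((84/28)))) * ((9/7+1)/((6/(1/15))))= 9315328/15309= 608.49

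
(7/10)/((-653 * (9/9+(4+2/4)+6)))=-7/75095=-0.00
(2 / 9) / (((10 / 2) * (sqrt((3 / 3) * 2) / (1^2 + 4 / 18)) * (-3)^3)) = -11 * sqrt(2) / 10935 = -0.00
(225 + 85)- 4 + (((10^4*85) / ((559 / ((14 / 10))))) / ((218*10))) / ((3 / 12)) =18882886 / 60931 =309.91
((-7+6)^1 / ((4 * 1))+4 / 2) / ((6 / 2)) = 7 / 12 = 0.58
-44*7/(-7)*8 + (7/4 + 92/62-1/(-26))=572699/1612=355.27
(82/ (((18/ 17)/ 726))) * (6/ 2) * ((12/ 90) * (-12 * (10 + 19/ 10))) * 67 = -5379351208/ 25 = -215174048.32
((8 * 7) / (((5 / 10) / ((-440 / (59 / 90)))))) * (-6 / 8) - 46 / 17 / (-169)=9556749914 / 169507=56379.68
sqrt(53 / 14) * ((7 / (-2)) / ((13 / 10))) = -5 * sqrt(742) / 26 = -5.24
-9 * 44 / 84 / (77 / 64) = -3.92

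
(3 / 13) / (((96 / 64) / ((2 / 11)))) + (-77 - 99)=-25164 / 143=-175.97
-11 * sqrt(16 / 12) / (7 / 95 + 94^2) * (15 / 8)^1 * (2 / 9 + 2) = -26125 * sqrt(3) / 7554843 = -0.01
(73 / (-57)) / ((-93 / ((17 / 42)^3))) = 0.00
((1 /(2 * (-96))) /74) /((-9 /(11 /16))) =11 /2045952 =0.00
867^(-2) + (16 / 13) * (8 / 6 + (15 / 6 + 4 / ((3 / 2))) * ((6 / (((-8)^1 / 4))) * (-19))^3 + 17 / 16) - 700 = 11501011832290 / 9771957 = 1176940.49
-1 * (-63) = 63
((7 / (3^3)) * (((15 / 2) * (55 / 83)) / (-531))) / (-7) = 275 / 793314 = 0.00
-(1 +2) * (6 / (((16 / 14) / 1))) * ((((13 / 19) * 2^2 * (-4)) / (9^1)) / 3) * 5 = 1820 / 57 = 31.93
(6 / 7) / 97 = 6 / 679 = 0.01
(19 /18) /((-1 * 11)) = -19 /198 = -0.10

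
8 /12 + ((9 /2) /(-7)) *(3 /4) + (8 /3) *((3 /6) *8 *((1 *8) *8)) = 114719 /168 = 682.85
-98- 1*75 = -173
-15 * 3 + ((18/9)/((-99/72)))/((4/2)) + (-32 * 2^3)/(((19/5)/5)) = -79957/209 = -382.57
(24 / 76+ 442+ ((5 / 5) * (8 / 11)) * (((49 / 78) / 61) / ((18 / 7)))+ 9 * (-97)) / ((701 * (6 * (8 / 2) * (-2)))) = 1927255309 / 150571401552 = 0.01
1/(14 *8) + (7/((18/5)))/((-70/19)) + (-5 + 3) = -2539/1008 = -2.52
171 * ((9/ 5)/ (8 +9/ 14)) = 21546/ 605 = 35.61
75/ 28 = 2.68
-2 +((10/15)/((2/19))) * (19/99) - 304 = -90521/297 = -304.78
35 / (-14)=-5 / 2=-2.50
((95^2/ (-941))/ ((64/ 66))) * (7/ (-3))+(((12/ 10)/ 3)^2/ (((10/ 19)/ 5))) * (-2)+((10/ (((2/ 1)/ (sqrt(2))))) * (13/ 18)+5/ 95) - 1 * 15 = 72812447/ 14303200+65 * sqrt(2)/ 18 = 10.20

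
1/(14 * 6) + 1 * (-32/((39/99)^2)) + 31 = -2486987/14196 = -175.19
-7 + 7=0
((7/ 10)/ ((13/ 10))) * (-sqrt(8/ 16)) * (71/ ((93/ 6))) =-497 * sqrt(2)/ 403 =-1.74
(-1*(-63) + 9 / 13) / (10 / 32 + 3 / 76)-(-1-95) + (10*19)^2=50600348 / 1391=36376.96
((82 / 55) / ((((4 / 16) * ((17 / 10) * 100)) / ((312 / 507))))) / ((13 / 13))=1312 / 60775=0.02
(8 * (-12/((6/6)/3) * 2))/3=-192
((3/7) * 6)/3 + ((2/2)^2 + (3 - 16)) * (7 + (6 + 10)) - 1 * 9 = -1989/7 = -284.14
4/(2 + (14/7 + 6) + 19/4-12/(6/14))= -16/53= -0.30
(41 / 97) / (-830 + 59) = -41 / 74787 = -0.00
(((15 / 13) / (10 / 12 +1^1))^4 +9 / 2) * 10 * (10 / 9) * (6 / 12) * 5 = 54092700125 / 418161601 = 129.36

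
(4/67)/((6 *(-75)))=-2/15075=-0.00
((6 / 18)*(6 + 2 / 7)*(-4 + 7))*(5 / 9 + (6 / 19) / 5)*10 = 46552 / 1197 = 38.89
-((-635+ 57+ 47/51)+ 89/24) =233935/408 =573.37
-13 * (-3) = 39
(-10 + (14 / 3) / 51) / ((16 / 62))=-11749 / 306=-38.40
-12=-12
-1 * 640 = -640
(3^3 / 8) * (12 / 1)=40.50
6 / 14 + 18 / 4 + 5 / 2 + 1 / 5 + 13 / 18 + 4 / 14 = 5441 / 630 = 8.64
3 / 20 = 0.15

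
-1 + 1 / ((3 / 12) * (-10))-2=-17 / 5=-3.40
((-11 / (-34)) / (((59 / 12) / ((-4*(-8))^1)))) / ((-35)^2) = 2112 / 1228675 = 0.00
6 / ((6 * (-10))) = -1 / 10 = -0.10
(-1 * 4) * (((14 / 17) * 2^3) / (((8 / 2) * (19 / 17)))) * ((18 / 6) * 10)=-3360 / 19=-176.84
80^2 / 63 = 6400 / 63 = 101.59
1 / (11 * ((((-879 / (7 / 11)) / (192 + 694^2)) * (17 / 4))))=-13491184 / 1808103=-7.46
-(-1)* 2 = 2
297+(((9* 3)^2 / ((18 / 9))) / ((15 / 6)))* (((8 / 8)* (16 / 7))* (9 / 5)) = 156951 / 175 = 896.86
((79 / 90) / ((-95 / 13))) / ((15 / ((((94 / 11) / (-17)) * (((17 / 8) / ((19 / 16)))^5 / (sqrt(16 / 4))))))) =64503602384 / 1746578332125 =0.04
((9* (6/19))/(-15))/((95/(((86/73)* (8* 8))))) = -99072/658825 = -0.15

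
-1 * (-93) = 93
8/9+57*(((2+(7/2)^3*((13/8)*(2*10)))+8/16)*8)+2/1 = 11457907/18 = 636550.39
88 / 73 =1.21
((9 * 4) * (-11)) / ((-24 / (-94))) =-1551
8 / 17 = 0.47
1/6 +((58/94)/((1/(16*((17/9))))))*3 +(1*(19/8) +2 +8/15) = 344143/5640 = 61.02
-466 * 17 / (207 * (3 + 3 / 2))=-15844 / 1863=-8.50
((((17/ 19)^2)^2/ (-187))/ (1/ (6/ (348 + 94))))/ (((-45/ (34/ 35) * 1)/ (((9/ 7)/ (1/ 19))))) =29478/ 1201525325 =0.00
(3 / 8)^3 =27 / 512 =0.05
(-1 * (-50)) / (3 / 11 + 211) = 0.24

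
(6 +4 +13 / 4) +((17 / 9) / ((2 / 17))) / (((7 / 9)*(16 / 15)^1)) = 7303 / 224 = 32.60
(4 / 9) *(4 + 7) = 44 / 9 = 4.89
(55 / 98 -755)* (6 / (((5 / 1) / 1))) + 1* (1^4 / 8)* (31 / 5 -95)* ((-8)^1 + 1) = -405537 / 490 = -827.63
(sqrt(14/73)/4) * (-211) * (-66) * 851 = 5925513 * sqrt(1022)/146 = 1297473.65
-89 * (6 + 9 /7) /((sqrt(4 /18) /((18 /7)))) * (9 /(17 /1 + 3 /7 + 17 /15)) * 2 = -33089310 * sqrt(2) /13643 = -3429.99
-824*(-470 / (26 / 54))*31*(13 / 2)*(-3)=-486230040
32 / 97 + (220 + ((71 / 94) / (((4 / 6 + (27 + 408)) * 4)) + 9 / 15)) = 52657533537 / 238344520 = 220.93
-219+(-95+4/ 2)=-312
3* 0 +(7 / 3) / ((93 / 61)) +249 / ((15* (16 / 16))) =25292 / 1395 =18.13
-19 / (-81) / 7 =19 / 567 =0.03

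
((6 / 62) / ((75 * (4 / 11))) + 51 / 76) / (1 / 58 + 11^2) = 576143 / 103354775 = 0.01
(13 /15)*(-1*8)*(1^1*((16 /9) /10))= -1.23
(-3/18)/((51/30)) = -5/51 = -0.10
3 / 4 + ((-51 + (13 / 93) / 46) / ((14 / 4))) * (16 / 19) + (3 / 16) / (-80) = -4195765141 / 364143360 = -11.52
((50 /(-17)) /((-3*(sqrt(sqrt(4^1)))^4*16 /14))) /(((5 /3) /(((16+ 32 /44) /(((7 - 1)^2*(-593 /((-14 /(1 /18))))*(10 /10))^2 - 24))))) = 39445 /131076902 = 0.00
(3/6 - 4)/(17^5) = -7/2839714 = -0.00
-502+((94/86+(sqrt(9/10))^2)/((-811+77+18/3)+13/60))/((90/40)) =-2827794442/5633043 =-502.00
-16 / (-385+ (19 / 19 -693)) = 16 / 1077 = 0.01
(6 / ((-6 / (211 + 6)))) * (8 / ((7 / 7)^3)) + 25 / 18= -31223 / 18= -1734.61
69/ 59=1.17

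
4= 4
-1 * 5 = -5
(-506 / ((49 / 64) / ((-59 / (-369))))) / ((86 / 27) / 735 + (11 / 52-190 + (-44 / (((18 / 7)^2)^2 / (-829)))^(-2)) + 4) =43740226879103829634560 / 76900573743235718916017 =0.57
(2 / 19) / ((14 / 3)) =3 / 133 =0.02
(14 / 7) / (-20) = -1 / 10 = -0.10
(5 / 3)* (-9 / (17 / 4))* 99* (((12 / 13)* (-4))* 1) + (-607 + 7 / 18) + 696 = 5487749 / 3978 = 1379.52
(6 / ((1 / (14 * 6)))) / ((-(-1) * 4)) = 126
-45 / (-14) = 45 / 14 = 3.21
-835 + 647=-188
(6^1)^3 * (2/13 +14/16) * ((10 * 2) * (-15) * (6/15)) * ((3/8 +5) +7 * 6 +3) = -1343385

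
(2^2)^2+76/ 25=476/ 25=19.04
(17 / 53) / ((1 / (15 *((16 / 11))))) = 4080 / 583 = 7.00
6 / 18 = 1 / 3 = 0.33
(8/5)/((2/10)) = 8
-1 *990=-990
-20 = -20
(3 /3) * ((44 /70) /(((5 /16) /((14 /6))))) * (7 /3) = 2464 /225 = 10.95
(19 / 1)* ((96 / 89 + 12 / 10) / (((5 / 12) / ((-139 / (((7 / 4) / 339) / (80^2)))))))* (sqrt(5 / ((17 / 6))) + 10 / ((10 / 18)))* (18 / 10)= -1807183578710016 / 3115-100399087706112* sqrt(510) / 52955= -622971418478.58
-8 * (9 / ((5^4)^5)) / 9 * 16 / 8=-16 / 95367431640625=-0.00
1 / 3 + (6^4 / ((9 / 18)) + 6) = 2598.33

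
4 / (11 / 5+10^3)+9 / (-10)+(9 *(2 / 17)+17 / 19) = 1.06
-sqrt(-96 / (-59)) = -4 * sqrt(354) / 59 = -1.28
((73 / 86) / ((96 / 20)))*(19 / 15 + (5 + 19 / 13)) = 1.37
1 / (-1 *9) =-1 / 9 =-0.11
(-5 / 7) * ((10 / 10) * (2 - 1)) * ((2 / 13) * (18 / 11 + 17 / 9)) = -3490 / 9009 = -0.39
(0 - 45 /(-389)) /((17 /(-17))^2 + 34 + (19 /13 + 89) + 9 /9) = 195 /213172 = 0.00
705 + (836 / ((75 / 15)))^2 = 716521 / 25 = 28660.84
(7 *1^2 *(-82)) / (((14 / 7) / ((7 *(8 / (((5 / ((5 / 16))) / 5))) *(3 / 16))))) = -941.72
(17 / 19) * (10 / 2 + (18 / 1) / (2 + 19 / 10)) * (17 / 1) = 36125 / 247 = 146.26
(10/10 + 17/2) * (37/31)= 703/62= 11.34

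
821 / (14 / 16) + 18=6694 / 7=956.29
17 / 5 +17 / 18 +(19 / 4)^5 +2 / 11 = 2422.59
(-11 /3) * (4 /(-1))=44 /3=14.67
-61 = -61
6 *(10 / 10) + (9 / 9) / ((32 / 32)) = 7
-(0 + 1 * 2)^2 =-4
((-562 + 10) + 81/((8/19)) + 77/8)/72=-175/36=-4.86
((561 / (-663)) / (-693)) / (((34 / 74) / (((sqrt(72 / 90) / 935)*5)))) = 74*sqrt(5) / 13018005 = 0.00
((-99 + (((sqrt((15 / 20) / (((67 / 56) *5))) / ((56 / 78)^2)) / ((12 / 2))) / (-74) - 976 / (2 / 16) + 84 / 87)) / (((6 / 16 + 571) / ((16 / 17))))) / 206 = -14673600 / 232110809 - 507 *sqrt(14070) / 4861160703455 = -0.06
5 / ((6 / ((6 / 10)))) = 1 / 2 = 0.50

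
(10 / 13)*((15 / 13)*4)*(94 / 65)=11280 / 2197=5.13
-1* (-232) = 232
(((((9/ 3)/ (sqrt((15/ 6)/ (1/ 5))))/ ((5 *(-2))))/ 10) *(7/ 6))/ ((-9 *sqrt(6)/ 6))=7 *sqrt(3)/ 4500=0.00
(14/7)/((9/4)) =8/9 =0.89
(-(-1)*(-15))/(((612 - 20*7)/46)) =-1.46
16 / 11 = 1.45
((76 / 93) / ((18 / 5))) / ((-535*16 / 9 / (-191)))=3629 / 79608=0.05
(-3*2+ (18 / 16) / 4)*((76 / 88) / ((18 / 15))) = -5795 / 1408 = -4.12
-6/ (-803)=6/ 803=0.01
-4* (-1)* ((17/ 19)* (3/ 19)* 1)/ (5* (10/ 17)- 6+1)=-3468/ 12635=-0.27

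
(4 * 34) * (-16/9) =-2176/9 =-241.78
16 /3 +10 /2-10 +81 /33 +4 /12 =103 /33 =3.12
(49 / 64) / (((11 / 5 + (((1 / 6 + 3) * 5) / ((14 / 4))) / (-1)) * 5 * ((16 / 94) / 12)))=-145089 / 31232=-4.65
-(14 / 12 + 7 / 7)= -13 / 6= -2.17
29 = 29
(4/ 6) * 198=132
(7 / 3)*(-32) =-224 / 3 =-74.67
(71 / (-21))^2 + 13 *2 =16507 / 441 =37.43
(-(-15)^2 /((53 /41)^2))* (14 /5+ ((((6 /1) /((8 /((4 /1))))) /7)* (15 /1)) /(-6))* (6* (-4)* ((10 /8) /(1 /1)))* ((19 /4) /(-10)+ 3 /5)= 137295675 /157304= 872.80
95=95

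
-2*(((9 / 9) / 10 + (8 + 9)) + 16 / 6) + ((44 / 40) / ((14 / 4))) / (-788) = -3271021 / 82740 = -39.53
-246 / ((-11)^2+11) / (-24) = 41 / 528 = 0.08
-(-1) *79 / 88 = 79 / 88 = 0.90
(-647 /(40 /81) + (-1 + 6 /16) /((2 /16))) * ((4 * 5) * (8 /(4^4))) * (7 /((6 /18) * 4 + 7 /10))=-5523735 /1952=-2829.78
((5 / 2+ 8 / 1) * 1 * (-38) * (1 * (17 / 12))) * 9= -20349 / 4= -5087.25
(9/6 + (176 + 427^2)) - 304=364405/2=182202.50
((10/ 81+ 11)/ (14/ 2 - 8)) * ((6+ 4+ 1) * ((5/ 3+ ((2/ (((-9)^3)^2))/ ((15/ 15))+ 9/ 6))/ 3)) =-33358414067/ 258280326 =-129.16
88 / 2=44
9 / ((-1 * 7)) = -1.29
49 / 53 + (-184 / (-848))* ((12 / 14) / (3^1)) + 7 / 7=737 / 371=1.99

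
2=2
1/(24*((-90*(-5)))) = 1/10800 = 0.00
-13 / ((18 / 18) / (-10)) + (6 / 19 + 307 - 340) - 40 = 1089 / 19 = 57.32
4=4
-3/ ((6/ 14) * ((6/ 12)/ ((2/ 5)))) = -28/ 5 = -5.60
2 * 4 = 8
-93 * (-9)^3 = 67797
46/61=0.75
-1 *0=0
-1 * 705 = -705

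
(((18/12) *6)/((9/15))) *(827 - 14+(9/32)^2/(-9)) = 12487545/1024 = 12194.87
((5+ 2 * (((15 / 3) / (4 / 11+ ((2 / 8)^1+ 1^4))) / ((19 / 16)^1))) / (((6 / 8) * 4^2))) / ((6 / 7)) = 32165 / 32376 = 0.99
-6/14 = -3/7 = -0.43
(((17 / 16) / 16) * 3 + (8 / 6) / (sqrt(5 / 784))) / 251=51 / 64256 + 112 * sqrt(5) / 3765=0.07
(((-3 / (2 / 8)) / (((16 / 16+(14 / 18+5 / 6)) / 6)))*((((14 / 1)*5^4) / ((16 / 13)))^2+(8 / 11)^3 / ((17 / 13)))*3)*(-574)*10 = 25522779788322047595 / 1063469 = 23999552209158.94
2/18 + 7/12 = 25/36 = 0.69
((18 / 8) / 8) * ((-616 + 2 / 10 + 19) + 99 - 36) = -24021 / 160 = -150.13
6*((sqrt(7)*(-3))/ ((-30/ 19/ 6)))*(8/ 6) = 456*sqrt(7)/ 5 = 241.29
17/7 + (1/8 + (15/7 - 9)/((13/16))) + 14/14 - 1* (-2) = -2101/728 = -2.89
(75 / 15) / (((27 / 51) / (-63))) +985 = 390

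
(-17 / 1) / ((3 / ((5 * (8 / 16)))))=-14.17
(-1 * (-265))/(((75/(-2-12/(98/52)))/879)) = -1273378/49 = -25987.31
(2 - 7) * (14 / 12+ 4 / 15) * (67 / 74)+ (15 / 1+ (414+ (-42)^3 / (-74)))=1423.70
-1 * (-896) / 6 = 448 / 3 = 149.33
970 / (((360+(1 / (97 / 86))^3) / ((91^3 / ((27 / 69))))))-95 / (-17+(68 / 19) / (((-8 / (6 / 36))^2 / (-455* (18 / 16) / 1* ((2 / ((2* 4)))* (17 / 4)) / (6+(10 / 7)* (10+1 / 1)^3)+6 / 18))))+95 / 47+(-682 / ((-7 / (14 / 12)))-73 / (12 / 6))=20233249690813303424110670797 / 3906786898309803732864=5179000.09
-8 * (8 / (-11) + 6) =-464 / 11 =-42.18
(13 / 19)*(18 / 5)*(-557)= -130338 / 95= -1371.98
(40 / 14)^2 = 400 / 49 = 8.16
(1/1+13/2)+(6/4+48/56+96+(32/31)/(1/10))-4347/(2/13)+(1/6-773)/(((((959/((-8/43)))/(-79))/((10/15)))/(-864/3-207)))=-61950339875/2556694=-24230.64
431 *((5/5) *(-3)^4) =34911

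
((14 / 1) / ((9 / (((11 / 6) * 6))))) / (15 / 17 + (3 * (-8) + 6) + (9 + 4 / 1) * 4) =2618 / 5337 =0.49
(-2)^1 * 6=-12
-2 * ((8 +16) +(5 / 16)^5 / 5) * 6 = -75499347 / 262144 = -288.01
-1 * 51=-51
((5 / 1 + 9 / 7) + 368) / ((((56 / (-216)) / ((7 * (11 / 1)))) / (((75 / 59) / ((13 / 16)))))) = -173918.42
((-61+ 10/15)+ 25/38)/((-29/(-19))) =-39.10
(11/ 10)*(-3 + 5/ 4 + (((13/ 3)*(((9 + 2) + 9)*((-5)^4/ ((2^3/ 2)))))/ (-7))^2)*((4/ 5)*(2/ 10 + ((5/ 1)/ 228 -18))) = -1471731850855981/ 25137000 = -58548428.65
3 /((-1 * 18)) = -1 /6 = -0.17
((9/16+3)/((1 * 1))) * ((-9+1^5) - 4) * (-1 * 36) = 1539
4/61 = 0.07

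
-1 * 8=-8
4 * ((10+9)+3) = 88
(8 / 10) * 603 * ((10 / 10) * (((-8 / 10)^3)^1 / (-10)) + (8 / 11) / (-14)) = -86832 / 240625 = -0.36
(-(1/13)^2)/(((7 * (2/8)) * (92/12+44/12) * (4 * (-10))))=3/402220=0.00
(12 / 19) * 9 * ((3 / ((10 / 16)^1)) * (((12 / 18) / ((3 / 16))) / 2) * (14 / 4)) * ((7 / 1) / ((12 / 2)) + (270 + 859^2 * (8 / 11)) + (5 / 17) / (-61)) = 91150683.66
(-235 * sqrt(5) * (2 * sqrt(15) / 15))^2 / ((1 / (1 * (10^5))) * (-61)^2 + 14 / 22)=242990000000 / 2222793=109317.42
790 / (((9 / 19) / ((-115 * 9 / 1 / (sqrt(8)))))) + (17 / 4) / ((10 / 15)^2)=153 / 16- 863075 * sqrt(2) / 2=-610276.62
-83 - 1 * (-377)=294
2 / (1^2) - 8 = -6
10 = 10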